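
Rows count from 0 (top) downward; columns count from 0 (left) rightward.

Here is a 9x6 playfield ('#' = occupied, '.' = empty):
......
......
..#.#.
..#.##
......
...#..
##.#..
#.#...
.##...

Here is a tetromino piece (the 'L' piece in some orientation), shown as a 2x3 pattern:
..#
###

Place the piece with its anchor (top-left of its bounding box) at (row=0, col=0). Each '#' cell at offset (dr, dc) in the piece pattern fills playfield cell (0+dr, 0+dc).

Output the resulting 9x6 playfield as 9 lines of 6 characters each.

Fill (0+0,0+2) = (0,2)
Fill (0+1,0+0) = (1,0)
Fill (0+1,0+1) = (1,1)
Fill (0+1,0+2) = (1,2)

Answer: ..#...
###...
..#.#.
..#.##
......
...#..
##.#..
#.#...
.##...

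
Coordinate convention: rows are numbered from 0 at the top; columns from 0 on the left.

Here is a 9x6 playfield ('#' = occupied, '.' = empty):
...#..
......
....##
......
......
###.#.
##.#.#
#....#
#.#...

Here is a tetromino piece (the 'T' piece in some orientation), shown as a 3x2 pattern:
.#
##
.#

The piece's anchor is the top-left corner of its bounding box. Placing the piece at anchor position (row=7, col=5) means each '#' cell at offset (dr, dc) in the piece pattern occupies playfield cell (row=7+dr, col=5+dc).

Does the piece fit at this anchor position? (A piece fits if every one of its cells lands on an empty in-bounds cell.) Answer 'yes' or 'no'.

Check each piece cell at anchor (7, 5):
  offset (0,1) -> (7,6): out of bounds -> FAIL
  offset (1,0) -> (8,5): empty -> OK
  offset (1,1) -> (8,6): out of bounds -> FAIL
  offset (2,1) -> (9,6): out of bounds -> FAIL
All cells valid: no

Answer: no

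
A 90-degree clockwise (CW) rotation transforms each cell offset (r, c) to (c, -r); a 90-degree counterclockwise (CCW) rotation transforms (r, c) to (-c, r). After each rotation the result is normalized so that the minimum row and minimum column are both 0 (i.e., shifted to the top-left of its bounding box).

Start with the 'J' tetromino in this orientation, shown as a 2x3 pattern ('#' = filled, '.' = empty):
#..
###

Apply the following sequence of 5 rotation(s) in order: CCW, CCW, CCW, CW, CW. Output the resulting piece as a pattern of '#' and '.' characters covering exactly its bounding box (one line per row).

Answer: .#
.#
##

Derivation:
Start:
#..
###
After rotation 1 (CCW):
.#
.#
##
After rotation 2 (CCW):
###
..#
After rotation 3 (CCW):
##
#.
#.
After rotation 4 (CW):
###
..#
After rotation 5 (CW):
.#
.#
##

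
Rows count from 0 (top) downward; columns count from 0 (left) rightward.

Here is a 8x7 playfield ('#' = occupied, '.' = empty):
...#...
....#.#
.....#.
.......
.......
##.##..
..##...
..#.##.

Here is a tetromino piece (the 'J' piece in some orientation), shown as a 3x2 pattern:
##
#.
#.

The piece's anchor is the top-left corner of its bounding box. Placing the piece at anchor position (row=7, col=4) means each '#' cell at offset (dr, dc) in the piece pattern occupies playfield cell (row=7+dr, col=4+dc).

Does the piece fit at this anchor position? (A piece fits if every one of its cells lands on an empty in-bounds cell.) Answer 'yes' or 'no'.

Check each piece cell at anchor (7, 4):
  offset (0,0) -> (7,4): occupied ('#') -> FAIL
  offset (0,1) -> (7,5): occupied ('#') -> FAIL
  offset (1,0) -> (8,4): out of bounds -> FAIL
  offset (2,0) -> (9,4): out of bounds -> FAIL
All cells valid: no

Answer: no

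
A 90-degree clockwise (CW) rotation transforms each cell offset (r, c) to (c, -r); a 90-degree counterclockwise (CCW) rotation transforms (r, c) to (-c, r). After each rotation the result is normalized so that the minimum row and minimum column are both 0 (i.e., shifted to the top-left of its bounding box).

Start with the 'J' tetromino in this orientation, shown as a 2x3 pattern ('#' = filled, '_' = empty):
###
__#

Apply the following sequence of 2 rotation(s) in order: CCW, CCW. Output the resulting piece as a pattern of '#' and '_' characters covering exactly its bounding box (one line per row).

Start:
###
__#
After rotation 1 (CCW):
##
#_
#_
After rotation 2 (CCW):
#__
###

Answer: #__
###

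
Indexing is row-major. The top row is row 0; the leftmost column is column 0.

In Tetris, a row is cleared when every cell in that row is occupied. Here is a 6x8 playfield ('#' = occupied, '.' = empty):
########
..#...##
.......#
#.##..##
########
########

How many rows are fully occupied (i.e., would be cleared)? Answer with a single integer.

Check each row:
  row 0: 0 empty cells -> FULL (clear)
  row 1: 5 empty cells -> not full
  row 2: 7 empty cells -> not full
  row 3: 3 empty cells -> not full
  row 4: 0 empty cells -> FULL (clear)
  row 5: 0 empty cells -> FULL (clear)
Total rows cleared: 3

Answer: 3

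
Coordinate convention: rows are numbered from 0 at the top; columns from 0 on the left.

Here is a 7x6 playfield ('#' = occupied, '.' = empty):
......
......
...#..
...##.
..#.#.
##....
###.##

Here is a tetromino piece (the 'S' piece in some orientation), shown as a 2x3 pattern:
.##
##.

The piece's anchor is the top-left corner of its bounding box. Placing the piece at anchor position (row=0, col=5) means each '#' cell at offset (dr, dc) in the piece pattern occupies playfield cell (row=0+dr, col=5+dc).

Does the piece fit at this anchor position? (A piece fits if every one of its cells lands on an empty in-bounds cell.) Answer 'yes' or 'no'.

Answer: no

Derivation:
Check each piece cell at anchor (0, 5):
  offset (0,1) -> (0,6): out of bounds -> FAIL
  offset (0,2) -> (0,7): out of bounds -> FAIL
  offset (1,0) -> (1,5): empty -> OK
  offset (1,1) -> (1,6): out of bounds -> FAIL
All cells valid: no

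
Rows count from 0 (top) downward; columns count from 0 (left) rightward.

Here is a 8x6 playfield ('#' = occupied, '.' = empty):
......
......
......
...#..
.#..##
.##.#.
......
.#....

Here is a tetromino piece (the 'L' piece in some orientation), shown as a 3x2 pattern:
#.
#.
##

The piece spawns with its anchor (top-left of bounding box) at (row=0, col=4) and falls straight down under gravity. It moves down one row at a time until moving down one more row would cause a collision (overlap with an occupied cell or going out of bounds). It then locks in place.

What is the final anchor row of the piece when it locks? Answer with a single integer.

Answer: 1

Derivation:
Spawn at (row=0, col=4). Try each row:
  row 0: fits
  row 1: fits
  row 2: blocked -> lock at row 1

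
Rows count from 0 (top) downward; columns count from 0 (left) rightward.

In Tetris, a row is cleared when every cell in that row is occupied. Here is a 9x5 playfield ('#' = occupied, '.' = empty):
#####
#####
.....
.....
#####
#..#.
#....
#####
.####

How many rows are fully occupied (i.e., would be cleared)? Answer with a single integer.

Answer: 4

Derivation:
Check each row:
  row 0: 0 empty cells -> FULL (clear)
  row 1: 0 empty cells -> FULL (clear)
  row 2: 5 empty cells -> not full
  row 3: 5 empty cells -> not full
  row 4: 0 empty cells -> FULL (clear)
  row 5: 3 empty cells -> not full
  row 6: 4 empty cells -> not full
  row 7: 0 empty cells -> FULL (clear)
  row 8: 1 empty cell -> not full
Total rows cleared: 4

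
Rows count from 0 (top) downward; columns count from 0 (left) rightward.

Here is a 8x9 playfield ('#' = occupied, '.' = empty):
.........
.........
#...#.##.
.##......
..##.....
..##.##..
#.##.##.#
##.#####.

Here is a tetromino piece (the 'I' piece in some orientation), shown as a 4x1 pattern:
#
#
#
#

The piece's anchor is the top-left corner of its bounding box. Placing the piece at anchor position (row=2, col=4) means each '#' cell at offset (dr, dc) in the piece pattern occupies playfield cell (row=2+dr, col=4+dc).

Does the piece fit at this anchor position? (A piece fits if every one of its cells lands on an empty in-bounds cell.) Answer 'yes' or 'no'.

Check each piece cell at anchor (2, 4):
  offset (0,0) -> (2,4): occupied ('#') -> FAIL
  offset (1,0) -> (3,4): empty -> OK
  offset (2,0) -> (4,4): empty -> OK
  offset (3,0) -> (5,4): empty -> OK
All cells valid: no

Answer: no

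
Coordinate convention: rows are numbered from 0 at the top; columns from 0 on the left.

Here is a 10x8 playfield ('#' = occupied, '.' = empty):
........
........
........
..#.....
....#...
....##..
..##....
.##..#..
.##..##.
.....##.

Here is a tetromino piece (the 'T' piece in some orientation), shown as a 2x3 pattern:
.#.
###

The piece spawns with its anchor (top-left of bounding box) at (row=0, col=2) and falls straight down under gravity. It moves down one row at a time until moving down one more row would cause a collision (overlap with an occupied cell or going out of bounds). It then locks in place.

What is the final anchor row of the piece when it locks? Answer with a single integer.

Spawn at (row=0, col=2). Try each row:
  row 0: fits
  row 1: fits
  row 2: blocked -> lock at row 1

Answer: 1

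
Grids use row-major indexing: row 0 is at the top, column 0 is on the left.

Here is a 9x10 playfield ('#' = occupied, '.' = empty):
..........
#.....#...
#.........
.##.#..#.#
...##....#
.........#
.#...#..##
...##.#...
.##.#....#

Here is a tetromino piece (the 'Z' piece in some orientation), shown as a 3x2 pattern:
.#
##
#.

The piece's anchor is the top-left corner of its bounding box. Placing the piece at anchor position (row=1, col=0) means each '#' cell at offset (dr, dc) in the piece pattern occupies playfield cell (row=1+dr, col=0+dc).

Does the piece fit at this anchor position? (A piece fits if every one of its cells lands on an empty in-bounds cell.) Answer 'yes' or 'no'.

Answer: no

Derivation:
Check each piece cell at anchor (1, 0):
  offset (0,1) -> (1,1): empty -> OK
  offset (1,0) -> (2,0): occupied ('#') -> FAIL
  offset (1,1) -> (2,1): empty -> OK
  offset (2,0) -> (3,0): empty -> OK
All cells valid: no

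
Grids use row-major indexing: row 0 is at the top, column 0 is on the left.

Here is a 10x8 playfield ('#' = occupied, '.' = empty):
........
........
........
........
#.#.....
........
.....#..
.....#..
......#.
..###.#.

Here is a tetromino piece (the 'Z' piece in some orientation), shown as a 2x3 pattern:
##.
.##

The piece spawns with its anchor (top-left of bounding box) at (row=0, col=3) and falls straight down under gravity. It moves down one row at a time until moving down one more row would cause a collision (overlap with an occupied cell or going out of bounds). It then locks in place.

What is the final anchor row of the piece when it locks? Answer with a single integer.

Answer: 4

Derivation:
Spawn at (row=0, col=3). Try each row:
  row 0: fits
  row 1: fits
  row 2: fits
  row 3: fits
  row 4: fits
  row 5: blocked -> lock at row 4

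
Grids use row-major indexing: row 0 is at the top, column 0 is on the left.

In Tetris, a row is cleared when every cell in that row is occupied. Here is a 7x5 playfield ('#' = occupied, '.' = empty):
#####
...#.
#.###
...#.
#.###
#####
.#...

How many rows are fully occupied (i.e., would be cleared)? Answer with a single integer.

Answer: 2

Derivation:
Check each row:
  row 0: 0 empty cells -> FULL (clear)
  row 1: 4 empty cells -> not full
  row 2: 1 empty cell -> not full
  row 3: 4 empty cells -> not full
  row 4: 1 empty cell -> not full
  row 5: 0 empty cells -> FULL (clear)
  row 6: 4 empty cells -> not full
Total rows cleared: 2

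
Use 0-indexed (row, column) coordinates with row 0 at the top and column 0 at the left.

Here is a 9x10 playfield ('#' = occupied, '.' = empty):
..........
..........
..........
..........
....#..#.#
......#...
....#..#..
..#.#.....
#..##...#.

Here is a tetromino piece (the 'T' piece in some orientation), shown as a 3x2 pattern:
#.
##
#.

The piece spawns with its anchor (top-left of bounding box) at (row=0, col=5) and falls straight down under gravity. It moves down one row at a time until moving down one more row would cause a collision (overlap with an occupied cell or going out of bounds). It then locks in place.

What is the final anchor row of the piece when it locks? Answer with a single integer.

Spawn at (row=0, col=5). Try each row:
  row 0: fits
  row 1: fits
  row 2: fits
  row 3: fits
  row 4: blocked -> lock at row 3

Answer: 3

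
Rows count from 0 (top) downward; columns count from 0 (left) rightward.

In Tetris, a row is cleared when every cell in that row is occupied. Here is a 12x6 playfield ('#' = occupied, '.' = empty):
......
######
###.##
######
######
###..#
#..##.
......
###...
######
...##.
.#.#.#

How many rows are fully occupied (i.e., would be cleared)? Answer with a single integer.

Answer: 4

Derivation:
Check each row:
  row 0: 6 empty cells -> not full
  row 1: 0 empty cells -> FULL (clear)
  row 2: 1 empty cell -> not full
  row 3: 0 empty cells -> FULL (clear)
  row 4: 0 empty cells -> FULL (clear)
  row 5: 2 empty cells -> not full
  row 6: 3 empty cells -> not full
  row 7: 6 empty cells -> not full
  row 8: 3 empty cells -> not full
  row 9: 0 empty cells -> FULL (clear)
  row 10: 4 empty cells -> not full
  row 11: 3 empty cells -> not full
Total rows cleared: 4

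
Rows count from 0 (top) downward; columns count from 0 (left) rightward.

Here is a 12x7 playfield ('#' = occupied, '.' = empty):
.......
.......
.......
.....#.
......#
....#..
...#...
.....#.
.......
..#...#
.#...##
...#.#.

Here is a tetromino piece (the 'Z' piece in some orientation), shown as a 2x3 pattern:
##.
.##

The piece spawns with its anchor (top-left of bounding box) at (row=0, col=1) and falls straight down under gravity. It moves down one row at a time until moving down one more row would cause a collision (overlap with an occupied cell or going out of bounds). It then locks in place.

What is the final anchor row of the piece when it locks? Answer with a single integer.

Spawn at (row=0, col=1). Try each row:
  row 0: fits
  row 1: fits
  row 2: fits
  row 3: fits
  row 4: fits
  row 5: blocked -> lock at row 4

Answer: 4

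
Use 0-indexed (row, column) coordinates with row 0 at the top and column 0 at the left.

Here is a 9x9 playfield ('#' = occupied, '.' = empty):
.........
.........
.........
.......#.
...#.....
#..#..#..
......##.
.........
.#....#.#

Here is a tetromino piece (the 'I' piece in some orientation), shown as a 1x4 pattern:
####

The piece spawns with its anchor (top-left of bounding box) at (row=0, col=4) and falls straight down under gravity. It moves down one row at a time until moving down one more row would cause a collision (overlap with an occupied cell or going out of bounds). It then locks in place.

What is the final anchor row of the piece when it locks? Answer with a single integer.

Answer: 2

Derivation:
Spawn at (row=0, col=4). Try each row:
  row 0: fits
  row 1: fits
  row 2: fits
  row 3: blocked -> lock at row 2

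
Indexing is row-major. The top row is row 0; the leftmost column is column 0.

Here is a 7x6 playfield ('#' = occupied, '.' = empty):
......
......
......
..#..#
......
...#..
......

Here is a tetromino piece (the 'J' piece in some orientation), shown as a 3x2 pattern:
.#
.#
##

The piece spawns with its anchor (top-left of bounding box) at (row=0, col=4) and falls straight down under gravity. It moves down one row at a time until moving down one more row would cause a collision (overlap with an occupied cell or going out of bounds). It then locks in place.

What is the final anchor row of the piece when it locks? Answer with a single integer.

Answer: 0

Derivation:
Spawn at (row=0, col=4). Try each row:
  row 0: fits
  row 1: blocked -> lock at row 0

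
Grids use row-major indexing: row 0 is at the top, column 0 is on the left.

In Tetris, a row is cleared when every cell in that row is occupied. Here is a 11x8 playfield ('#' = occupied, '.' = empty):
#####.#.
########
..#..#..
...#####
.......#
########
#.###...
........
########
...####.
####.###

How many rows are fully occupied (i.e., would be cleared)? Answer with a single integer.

Answer: 3

Derivation:
Check each row:
  row 0: 2 empty cells -> not full
  row 1: 0 empty cells -> FULL (clear)
  row 2: 6 empty cells -> not full
  row 3: 3 empty cells -> not full
  row 4: 7 empty cells -> not full
  row 5: 0 empty cells -> FULL (clear)
  row 6: 4 empty cells -> not full
  row 7: 8 empty cells -> not full
  row 8: 0 empty cells -> FULL (clear)
  row 9: 4 empty cells -> not full
  row 10: 1 empty cell -> not full
Total rows cleared: 3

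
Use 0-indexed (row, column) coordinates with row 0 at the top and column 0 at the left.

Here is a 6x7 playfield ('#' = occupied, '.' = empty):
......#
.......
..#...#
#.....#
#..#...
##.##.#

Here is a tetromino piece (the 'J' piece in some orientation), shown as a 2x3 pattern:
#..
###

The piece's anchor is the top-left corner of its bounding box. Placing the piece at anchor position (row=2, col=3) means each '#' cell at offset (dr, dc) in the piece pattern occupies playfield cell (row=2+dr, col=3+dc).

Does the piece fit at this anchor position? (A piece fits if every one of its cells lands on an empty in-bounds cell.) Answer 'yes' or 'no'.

Check each piece cell at anchor (2, 3):
  offset (0,0) -> (2,3): empty -> OK
  offset (1,0) -> (3,3): empty -> OK
  offset (1,1) -> (3,4): empty -> OK
  offset (1,2) -> (3,5): empty -> OK
All cells valid: yes

Answer: yes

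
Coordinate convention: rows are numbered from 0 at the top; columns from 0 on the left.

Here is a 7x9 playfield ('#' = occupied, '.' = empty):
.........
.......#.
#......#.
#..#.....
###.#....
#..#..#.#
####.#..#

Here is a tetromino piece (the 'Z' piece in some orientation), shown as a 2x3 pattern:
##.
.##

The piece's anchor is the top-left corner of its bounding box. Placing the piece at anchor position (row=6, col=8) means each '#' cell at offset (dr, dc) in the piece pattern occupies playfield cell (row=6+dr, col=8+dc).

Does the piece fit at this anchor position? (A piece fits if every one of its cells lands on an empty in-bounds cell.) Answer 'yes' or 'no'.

Answer: no

Derivation:
Check each piece cell at anchor (6, 8):
  offset (0,0) -> (6,8): occupied ('#') -> FAIL
  offset (0,1) -> (6,9): out of bounds -> FAIL
  offset (1,1) -> (7,9): out of bounds -> FAIL
  offset (1,2) -> (7,10): out of bounds -> FAIL
All cells valid: no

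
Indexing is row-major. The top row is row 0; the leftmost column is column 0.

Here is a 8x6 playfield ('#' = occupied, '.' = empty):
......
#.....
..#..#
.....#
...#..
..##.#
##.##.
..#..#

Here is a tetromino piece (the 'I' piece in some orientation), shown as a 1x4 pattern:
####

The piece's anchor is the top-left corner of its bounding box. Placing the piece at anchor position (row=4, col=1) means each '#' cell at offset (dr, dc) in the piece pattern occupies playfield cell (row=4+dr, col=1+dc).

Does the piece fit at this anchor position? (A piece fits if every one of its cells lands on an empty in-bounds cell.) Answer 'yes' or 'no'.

Check each piece cell at anchor (4, 1):
  offset (0,0) -> (4,1): empty -> OK
  offset (0,1) -> (4,2): empty -> OK
  offset (0,2) -> (4,3): occupied ('#') -> FAIL
  offset (0,3) -> (4,4): empty -> OK
All cells valid: no

Answer: no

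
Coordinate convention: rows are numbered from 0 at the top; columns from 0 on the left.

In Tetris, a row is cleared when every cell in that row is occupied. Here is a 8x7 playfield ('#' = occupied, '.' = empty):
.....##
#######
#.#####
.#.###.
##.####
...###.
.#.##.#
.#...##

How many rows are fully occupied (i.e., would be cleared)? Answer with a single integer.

Check each row:
  row 0: 5 empty cells -> not full
  row 1: 0 empty cells -> FULL (clear)
  row 2: 1 empty cell -> not full
  row 3: 3 empty cells -> not full
  row 4: 1 empty cell -> not full
  row 5: 4 empty cells -> not full
  row 6: 3 empty cells -> not full
  row 7: 4 empty cells -> not full
Total rows cleared: 1

Answer: 1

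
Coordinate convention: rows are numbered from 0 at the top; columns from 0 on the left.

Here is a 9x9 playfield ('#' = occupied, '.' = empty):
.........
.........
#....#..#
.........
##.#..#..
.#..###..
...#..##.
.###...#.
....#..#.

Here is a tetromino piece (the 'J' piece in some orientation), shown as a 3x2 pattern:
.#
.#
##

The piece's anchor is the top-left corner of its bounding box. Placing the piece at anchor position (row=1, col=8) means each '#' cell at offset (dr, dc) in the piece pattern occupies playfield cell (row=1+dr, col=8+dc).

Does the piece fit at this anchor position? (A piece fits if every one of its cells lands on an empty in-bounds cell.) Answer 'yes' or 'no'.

Answer: no

Derivation:
Check each piece cell at anchor (1, 8):
  offset (0,1) -> (1,9): out of bounds -> FAIL
  offset (1,1) -> (2,9): out of bounds -> FAIL
  offset (2,0) -> (3,8): empty -> OK
  offset (2,1) -> (3,9): out of bounds -> FAIL
All cells valid: no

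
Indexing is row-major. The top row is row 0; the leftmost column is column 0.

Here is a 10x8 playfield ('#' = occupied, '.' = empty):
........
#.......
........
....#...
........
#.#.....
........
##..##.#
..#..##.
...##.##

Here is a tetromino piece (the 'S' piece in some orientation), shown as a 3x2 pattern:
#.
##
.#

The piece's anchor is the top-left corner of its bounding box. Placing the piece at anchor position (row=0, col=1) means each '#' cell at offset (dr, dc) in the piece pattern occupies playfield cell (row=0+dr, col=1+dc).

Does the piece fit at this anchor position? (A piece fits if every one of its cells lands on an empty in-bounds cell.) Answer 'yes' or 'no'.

Check each piece cell at anchor (0, 1):
  offset (0,0) -> (0,1): empty -> OK
  offset (1,0) -> (1,1): empty -> OK
  offset (1,1) -> (1,2): empty -> OK
  offset (2,1) -> (2,2): empty -> OK
All cells valid: yes

Answer: yes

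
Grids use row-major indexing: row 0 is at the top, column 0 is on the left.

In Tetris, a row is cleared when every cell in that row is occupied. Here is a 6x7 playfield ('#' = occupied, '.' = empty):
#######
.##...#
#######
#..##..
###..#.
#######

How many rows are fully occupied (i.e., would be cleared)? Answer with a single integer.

Answer: 3

Derivation:
Check each row:
  row 0: 0 empty cells -> FULL (clear)
  row 1: 4 empty cells -> not full
  row 2: 0 empty cells -> FULL (clear)
  row 3: 4 empty cells -> not full
  row 4: 3 empty cells -> not full
  row 5: 0 empty cells -> FULL (clear)
Total rows cleared: 3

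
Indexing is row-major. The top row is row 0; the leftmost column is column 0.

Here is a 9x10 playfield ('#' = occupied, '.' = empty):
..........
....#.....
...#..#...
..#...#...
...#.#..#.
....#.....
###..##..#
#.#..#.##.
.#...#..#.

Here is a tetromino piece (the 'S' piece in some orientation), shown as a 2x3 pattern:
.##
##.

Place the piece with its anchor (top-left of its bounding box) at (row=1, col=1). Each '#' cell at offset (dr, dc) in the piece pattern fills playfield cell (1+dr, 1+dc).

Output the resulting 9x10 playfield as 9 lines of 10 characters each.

Fill (1+0,1+1) = (1,2)
Fill (1+0,1+2) = (1,3)
Fill (1+1,1+0) = (2,1)
Fill (1+1,1+1) = (2,2)

Answer: ..........
..###.....
.###..#...
..#...#...
...#.#..#.
....#.....
###..##..#
#.#..#.##.
.#...#..#.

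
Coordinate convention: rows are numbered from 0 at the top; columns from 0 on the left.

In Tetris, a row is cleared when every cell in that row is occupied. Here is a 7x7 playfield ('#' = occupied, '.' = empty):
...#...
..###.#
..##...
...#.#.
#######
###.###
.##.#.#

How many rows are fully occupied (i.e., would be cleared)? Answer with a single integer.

Answer: 1

Derivation:
Check each row:
  row 0: 6 empty cells -> not full
  row 1: 3 empty cells -> not full
  row 2: 5 empty cells -> not full
  row 3: 5 empty cells -> not full
  row 4: 0 empty cells -> FULL (clear)
  row 5: 1 empty cell -> not full
  row 6: 3 empty cells -> not full
Total rows cleared: 1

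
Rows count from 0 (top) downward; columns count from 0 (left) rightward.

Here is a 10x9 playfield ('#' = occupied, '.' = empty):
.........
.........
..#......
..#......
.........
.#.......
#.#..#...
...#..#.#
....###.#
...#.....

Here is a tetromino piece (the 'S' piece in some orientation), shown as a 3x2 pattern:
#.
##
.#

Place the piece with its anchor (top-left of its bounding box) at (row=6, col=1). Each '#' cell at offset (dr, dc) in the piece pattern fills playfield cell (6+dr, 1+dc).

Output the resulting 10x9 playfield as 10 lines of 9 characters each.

Answer: .........
.........
..#......
..#......
.........
.#.......
###..#...
.###..#.#
..#.###.#
...#.....

Derivation:
Fill (6+0,1+0) = (6,1)
Fill (6+1,1+0) = (7,1)
Fill (6+1,1+1) = (7,2)
Fill (6+2,1+1) = (8,2)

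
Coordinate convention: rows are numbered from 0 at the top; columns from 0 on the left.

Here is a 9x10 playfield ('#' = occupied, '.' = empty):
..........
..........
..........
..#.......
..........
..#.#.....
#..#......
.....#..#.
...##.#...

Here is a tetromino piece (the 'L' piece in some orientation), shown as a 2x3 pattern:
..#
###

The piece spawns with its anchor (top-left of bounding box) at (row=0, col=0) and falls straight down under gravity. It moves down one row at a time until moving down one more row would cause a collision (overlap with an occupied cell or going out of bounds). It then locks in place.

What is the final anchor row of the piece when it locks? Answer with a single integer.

Answer: 1

Derivation:
Spawn at (row=0, col=0). Try each row:
  row 0: fits
  row 1: fits
  row 2: blocked -> lock at row 1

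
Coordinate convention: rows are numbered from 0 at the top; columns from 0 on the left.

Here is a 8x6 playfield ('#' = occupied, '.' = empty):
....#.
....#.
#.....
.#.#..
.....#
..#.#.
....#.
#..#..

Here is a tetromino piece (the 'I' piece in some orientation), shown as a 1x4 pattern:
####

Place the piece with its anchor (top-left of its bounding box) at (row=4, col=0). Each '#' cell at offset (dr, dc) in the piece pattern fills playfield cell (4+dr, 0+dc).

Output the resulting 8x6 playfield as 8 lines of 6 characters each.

Fill (4+0,0+0) = (4,0)
Fill (4+0,0+1) = (4,1)
Fill (4+0,0+2) = (4,2)
Fill (4+0,0+3) = (4,3)

Answer: ....#.
....#.
#.....
.#.#..
####.#
..#.#.
....#.
#..#..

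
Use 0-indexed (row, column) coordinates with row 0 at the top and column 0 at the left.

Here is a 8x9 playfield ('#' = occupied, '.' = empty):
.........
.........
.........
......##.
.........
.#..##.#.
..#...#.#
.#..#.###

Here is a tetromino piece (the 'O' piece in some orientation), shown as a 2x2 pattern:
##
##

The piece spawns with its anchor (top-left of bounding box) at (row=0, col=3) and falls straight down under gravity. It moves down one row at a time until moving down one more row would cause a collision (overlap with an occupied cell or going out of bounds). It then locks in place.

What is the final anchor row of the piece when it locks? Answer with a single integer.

Answer: 3

Derivation:
Spawn at (row=0, col=3). Try each row:
  row 0: fits
  row 1: fits
  row 2: fits
  row 3: fits
  row 4: blocked -> lock at row 3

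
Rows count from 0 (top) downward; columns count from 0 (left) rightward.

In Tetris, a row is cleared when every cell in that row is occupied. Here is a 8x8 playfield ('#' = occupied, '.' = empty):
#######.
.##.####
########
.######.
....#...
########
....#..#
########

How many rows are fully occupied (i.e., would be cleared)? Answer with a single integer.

Answer: 3

Derivation:
Check each row:
  row 0: 1 empty cell -> not full
  row 1: 2 empty cells -> not full
  row 2: 0 empty cells -> FULL (clear)
  row 3: 2 empty cells -> not full
  row 4: 7 empty cells -> not full
  row 5: 0 empty cells -> FULL (clear)
  row 6: 6 empty cells -> not full
  row 7: 0 empty cells -> FULL (clear)
Total rows cleared: 3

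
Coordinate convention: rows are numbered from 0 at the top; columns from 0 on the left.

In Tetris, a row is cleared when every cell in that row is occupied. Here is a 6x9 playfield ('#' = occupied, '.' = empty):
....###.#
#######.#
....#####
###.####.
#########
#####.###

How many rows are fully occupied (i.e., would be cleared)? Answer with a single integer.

Answer: 1

Derivation:
Check each row:
  row 0: 5 empty cells -> not full
  row 1: 1 empty cell -> not full
  row 2: 4 empty cells -> not full
  row 3: 2 empty cells -> not full
  row 4: 0 empty cells -> FULL (clear)
  row 5: 1 empty cell -> not full
Total rows cleared: 1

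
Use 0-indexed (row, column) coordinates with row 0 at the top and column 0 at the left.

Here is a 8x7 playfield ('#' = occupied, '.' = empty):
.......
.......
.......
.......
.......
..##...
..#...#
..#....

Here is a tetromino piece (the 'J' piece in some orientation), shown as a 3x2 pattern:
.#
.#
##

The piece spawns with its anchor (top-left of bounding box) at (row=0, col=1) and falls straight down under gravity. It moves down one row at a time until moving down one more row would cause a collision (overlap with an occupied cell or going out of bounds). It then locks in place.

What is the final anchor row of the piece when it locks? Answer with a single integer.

Spawn at (row=0, col=1). Try each row:
  row 0: fits
  row 1: fits
  row 2: fits
  row 3: blocked -> lock at row 2

Answer: 2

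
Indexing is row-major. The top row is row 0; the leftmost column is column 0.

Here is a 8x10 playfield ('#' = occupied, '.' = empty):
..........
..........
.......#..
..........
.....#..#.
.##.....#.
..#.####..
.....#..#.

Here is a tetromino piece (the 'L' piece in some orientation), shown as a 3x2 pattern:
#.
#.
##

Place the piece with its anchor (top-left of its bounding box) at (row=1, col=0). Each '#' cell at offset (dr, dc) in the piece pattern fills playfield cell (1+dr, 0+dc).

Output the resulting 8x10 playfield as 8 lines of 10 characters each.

Answer: ..........
#.........
#......#..
##........
.....#..#.
.##.....#.
..#.####..
.....#..#.

Derivation:
Fill (1+0,0+0) = (1,0)
Fill (1+1,0+0) = (2,0)
Fill (1+2,0+0) = (3,0)
Fill (1+2,0+1) = (3,1)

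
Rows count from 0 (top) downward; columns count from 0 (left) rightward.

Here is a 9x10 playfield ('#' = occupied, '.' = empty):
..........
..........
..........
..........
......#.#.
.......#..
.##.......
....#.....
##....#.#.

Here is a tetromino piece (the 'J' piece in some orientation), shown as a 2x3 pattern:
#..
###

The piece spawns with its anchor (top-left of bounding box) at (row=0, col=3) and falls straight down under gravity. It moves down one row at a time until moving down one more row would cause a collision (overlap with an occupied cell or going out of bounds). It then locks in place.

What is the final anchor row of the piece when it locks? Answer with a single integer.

Answer: 5

Derivation:
Spawn at (row=0, col=3). Try each row:
  row 0: fits
  row 1: fits
  row 2: fits
  row 3: fits
  row 4: fits
  row 5: fits
  row 6: blocked -> lock at row 5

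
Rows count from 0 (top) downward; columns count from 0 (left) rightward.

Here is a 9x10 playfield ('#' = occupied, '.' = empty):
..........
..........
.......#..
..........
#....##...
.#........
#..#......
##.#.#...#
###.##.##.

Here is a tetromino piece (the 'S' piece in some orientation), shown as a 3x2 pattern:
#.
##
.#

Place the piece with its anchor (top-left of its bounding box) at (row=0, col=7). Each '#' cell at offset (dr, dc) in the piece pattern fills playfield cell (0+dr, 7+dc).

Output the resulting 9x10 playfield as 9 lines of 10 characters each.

Answer: .......#..
.......##.
.......##.
..........
#....##...
.#........
#..#......
##.#.#...#
###.##.##.

Derivation:
Fill (0+0,7+0) = (0,7)
Fill (0+1,7+0) = (1,7)
Fill (0+1,7+1) = (1,8)
Fill (0+2,7+1) = (2,8)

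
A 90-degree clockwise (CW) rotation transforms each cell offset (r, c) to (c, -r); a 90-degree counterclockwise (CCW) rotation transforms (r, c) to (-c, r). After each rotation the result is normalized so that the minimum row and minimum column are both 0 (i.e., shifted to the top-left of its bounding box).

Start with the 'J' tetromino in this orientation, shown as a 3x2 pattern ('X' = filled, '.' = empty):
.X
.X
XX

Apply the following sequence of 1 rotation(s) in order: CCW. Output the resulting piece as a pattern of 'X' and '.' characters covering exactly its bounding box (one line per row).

Answer: XXX
..X

Derivation:
Start:
.X
.X
XX
After rotation 1 (CCW):
XXX
..X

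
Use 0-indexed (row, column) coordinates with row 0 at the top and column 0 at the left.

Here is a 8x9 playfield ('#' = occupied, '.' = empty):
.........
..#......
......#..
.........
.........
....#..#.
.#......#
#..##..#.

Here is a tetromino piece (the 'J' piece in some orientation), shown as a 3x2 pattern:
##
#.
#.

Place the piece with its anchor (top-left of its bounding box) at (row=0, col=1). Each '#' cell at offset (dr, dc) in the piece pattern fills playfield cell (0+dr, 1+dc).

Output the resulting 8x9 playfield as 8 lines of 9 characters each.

Fill (0+0,1+0) = (0,1)
Fill (0+0,1+1) = (0,2)
Fill (0+1,1+0) = (1,1)
Fill (0+2,1+0) = (2,1)

Answer: .##......
.##......
.#....#..
.........
.........
....#..#.
.#......#
#..##..#.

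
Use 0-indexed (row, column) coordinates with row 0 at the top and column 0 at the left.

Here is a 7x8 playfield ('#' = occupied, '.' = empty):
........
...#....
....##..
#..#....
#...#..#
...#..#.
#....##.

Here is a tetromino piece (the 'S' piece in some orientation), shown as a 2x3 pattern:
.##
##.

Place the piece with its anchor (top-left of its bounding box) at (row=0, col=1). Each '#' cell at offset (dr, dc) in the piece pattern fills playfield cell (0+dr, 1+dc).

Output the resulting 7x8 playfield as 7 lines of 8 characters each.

Fill (0+0,1+1) = (0,2)
Fill (0+0,1+2) = (0,3)
Fill (0+1,1+0) = (1,1)
Fill (0+1,1+1) = (1,2)

Answer: ..##....
.###....
....##..
#..#....
#...#..#
...#..#.
#....##.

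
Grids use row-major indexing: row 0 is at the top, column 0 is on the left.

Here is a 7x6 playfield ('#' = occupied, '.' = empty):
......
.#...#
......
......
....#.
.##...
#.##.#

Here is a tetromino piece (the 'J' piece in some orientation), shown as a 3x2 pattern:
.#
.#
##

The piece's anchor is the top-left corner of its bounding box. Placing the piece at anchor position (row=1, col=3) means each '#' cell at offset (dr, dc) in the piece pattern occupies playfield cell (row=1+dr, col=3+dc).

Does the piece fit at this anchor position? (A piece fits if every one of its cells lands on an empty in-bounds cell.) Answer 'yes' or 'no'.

Answer: yes

Derivation:
Check each piece cell at anchor (1, 3):
  offset (0,1) -> (1,4): empty -> OK
  offset (1,1) -> (2,4): empty -> OK
  offset (2,0) -> (3,3): empty -> OK
  offset (2,1) -> (3,4): empty -> OK
All cells valid: yes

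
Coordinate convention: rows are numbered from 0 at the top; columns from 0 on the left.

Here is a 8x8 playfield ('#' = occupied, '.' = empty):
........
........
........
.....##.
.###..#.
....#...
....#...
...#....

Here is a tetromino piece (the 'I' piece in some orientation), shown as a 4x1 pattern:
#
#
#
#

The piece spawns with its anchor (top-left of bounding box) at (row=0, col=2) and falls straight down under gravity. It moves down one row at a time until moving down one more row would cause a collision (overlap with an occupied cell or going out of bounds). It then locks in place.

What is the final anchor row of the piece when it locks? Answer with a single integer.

Spawn at (row=0, col=2). Try each row:
  row 0: fits
  row 1: blocked -> lock at row 0

Answer: 0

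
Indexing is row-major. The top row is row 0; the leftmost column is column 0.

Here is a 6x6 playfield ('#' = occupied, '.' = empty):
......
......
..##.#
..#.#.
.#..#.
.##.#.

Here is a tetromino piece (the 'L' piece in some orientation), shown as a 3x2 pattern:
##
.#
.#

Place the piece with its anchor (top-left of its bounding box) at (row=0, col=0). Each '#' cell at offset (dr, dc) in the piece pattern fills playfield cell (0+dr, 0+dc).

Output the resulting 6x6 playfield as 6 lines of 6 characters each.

Fill (0+0,0+0) = (0,0)
Fill (0+0,0+1) = (0,1)
Fill (0+1,0+1) = (1,1)
Fill (0+2,0+1) = (2,1)

Answer: ##....
.#....
.###.#
..#.#.
.#..#.
.##.#.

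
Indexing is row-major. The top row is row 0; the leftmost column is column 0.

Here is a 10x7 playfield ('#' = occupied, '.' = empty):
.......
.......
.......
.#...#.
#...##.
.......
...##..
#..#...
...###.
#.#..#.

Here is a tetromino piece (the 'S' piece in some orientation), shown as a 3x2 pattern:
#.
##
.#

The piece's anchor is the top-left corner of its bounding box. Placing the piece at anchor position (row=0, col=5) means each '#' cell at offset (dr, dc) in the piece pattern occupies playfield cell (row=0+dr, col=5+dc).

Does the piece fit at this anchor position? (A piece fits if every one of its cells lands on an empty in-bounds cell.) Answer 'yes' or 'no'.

Check each piece cell at anchor (0, 5):
  offset (0,0) -> (0,5): empty -> OK
  offset (1,0) -> (1,5): empty -> OK
  offset (1,1) -> (1,6): empty -> OK
  offset (2,1) -> (2,6): empty -> OK
All cells valid: yes

Answer: yes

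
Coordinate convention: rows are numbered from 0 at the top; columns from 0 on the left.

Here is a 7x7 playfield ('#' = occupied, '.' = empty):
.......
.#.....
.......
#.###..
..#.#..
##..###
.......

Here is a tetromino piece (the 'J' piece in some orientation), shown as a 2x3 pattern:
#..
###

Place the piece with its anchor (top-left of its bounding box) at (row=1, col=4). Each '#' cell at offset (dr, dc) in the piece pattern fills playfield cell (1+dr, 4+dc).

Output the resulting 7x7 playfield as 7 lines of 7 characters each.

Fill (1+0,4+0) = (1,4)
Fill (1+1,4+0) = (2,4)
Fill (1+1,4+1) = (2,5)
Fill (1+1,4+2) = (2,6)

Answer: .......
.#..#..
....###
#.###..
..#.#..
##..###
.......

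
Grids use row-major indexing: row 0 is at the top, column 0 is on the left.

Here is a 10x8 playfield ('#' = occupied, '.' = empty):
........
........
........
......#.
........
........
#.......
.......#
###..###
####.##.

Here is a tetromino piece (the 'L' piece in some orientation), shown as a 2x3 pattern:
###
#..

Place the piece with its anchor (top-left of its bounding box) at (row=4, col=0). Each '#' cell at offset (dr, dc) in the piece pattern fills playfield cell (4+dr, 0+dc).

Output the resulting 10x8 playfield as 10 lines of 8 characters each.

Answer: ........
........
........
......#.
###.....
#.......
#.......
.......#
###..###
####.##.

Derivation:
Fill (4+0,0+0) = (4,0)
Fill (4+0,0+1) = (4,1)
Fill (4+0,0+2) = (4,2)
Fill (4+1,0+0) = (5,0)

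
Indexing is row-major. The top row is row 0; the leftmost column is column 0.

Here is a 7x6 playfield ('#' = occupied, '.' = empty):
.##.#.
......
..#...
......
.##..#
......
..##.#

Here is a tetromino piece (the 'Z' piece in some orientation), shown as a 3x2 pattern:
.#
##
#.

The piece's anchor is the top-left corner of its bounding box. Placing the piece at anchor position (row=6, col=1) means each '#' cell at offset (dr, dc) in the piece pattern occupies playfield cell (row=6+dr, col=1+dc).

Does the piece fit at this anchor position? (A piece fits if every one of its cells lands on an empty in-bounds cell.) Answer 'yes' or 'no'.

Answer: no

Derivation:
Check each piece cell at anchor (6, 1):
  offset (0,1) -> (6,2): occupied ('#') -> FAIL
  offset (1,0) -> (7,1): out of bounds -> FAIL
  offset (1,1) -> (7,2): out of bounds -> FAIL
  offset (2,0) -> (8,1): out of bounds -> FAIL
All cells valid: no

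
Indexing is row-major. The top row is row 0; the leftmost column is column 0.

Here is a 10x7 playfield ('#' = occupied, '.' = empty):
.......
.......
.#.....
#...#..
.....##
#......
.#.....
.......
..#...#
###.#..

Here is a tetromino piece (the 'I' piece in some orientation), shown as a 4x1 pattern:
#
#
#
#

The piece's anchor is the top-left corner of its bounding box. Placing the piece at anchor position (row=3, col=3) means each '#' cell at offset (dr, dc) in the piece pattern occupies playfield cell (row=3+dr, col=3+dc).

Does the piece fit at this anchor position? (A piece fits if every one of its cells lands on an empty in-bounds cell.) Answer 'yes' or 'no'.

Answer: yes

Derivation:
Check each piece cell at anchor (3, 3):
  offset (0,0) -> (3,3): empty -> OK
  offset (1,0) -> (4,3): empty -> OK
  offset (2,0) -> (5,3): empty -> OK
  offset (3,0) -> (6,3): empty -> OK
All cells valid: yes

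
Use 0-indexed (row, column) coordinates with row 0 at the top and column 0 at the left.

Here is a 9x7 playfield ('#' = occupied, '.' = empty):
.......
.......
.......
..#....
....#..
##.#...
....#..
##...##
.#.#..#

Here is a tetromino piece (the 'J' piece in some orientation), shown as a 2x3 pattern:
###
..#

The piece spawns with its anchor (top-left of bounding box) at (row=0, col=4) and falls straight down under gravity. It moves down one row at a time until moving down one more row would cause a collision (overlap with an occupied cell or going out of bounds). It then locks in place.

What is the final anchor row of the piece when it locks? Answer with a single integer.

Answer: 3

Derivation:
Spawn at (row=0, col=4). Try each row:
  row 0: fits
  row 1: fits
  row 2: fits
  row 3: fits
  row 4: blocked -> lock at row 3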